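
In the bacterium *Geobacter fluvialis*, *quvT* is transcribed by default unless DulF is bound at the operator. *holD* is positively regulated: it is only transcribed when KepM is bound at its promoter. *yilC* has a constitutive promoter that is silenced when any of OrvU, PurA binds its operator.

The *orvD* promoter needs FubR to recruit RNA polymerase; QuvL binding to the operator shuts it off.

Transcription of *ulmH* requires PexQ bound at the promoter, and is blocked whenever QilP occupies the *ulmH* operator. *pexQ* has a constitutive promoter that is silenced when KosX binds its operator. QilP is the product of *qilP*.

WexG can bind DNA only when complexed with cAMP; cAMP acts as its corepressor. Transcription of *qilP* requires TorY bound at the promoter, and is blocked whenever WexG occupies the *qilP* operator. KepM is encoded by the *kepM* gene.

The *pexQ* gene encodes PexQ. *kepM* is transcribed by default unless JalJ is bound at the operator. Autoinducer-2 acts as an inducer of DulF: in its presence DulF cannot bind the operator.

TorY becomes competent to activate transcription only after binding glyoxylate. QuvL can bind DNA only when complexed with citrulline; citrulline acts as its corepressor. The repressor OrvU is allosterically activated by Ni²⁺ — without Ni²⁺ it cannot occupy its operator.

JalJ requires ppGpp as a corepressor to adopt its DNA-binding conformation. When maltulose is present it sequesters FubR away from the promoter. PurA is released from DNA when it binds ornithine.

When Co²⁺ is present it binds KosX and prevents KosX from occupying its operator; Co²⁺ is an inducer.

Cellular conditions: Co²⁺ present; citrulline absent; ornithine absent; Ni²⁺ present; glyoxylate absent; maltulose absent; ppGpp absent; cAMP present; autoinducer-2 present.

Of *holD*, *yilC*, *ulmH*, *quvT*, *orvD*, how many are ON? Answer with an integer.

ppGpp is absent, so JalJ is inactive.
With no repressor bound, *kepM* is transcribed.
So KepM is produced and active.
No repressor is bound and KepM is active, so *holD* is transcribed.
→ *holD* is ON.
Ni²⁺ is present, so OrvU is active.
Ornithine is absent, so PurA is active.
With repressor OrvU bound, *yilC* is not transcribed.
→ *yilC* is OFF.
Co²⁺ is present, so KosX is inactive.
With no repressor bound, *pexQ* is transcribed.
So PexQ is produced and active.
Glyoxylate is absent, so TorY is inactive.
cAMP is present, so WexG is active.
With repressor WexG bound, *qilP* is not transcribed.
So QilP is not produced.
No repressor is bound and PexQ is active, so *ulmH* is transcribed.
→ *ulmH* is ON.
Autoinducer-2 is present, so DulF is inactive.
With no repressor bound, *quvT* is transcribed.
→ *quvT* is ON.
Citrulline is absent, so QuvL is inactive.
Maltulose is absent, so FubR is active.
No repressor is bound and FubR is active, so *orvD* is transcribed.
→ *orvD* is ON.
4 of the 5 genes are transcribed.

4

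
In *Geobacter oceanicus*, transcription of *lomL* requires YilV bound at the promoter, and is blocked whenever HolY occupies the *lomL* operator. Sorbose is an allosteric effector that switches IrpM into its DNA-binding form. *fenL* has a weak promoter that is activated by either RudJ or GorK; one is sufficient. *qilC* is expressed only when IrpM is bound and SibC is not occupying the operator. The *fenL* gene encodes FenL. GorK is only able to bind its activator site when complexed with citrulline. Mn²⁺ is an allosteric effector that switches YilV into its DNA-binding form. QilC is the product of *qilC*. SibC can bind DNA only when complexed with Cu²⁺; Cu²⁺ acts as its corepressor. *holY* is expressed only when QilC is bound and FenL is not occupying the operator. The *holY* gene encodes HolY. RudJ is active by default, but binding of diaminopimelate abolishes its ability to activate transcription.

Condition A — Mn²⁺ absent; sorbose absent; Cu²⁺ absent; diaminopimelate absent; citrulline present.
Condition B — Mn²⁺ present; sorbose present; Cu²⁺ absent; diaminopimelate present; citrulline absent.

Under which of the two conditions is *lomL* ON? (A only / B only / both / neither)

neither

Condition A:
Mn²⁺ is absent, so YilV is inactive.
Sorbose is absent, so IrpM is inactive.
Cu²⁺ is absent, so SibC is inactive.
Required activator IrpM is absent, so *qilC* is not transcribed.
So QilC is not produced.
Diaminopimelate is absent, so RudJ is active.
Citrulline is present, so GorK is active.
Activator RudJ is present, so *fenL* is transcribed.
So FenL is produced and active.
With repressor FenL bound, *holY* is not transcribed.
So HolY is not produced.
Required activator YilV is absent, so *lomL* is not transcribed.
→ *lomL* is OFF in A.
Condition B:
Mn²⁺ is present, so YilV is active.
Sorbose is present, so IrpM is active.
Cu²⁺ is absent, so SibC is inactive.
No repressor is bound and IrpM is active, so *qilC* is transcribed.
So QilC is produced and active.
Diaminopimelate is present, so RudJ is inactive.
Citrulline is absent, so GorK is inactive.
No activator is available at the *fenL* promoter, so *fenL* is not transcribed.
So FenL is not produced.
No repressor is bound and QilC is active, so *holY* is transcribed.
So HolY is produced and active.
With repressor HolY bound, *lomL* is not transcribed.
→ *lomL* is OFF in B.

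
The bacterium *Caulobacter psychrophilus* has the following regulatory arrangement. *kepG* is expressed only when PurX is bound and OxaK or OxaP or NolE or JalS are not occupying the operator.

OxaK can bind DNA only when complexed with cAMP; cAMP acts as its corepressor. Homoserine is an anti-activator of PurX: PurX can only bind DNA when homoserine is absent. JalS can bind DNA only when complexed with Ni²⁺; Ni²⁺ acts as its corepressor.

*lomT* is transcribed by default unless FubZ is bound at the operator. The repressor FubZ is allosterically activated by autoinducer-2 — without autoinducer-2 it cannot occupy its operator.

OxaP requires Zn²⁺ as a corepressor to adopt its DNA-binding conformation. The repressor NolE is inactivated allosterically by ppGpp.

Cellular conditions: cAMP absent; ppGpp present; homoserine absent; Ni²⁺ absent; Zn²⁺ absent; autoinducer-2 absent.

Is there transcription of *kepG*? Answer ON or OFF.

Homoserine is absent, so PurX is active.
cAMP is absent, so OxaK is inactive.
Zn²⁺ is absent, so OxaP is inactive.
ppGpp is present, so NolE is inactive.
Ni²⁺ is absent, so JalS is inactive.
No repressor is bound and PurX is active, so *kepG* is transcribed.

ON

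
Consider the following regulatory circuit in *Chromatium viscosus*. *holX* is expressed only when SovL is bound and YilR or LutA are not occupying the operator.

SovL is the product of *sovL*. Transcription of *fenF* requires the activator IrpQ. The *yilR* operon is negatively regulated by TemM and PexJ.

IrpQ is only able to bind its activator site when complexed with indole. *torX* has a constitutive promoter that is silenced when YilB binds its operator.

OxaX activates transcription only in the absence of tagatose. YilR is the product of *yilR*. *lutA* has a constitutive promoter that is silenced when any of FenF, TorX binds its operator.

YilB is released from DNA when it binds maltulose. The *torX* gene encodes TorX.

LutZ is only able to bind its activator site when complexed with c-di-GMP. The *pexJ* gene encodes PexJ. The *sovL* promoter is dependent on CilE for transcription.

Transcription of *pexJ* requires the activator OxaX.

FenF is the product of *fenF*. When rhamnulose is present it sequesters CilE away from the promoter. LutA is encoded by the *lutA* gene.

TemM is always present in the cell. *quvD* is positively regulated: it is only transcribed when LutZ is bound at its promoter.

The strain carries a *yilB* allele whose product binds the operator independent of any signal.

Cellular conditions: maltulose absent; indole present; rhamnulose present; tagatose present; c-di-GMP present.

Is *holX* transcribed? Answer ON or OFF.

TemM is produced constitutively and is active.
Tagatose is present, so OxaX is inactive.
Required activator OxaX is absent, so *pexJ* is not transcribed.
So PexJ is not produced.
With repressor TemM bound, *yilR* is not transcribed.
So YilR is not produced.
Rhamnulose is present, so CilE is inactive.
Required activator CilE is absent, so *sovL* is not transcribed.
So SovL is not produced.
Indole is present, so IrpQ is active.
No repressor is bound and IrpQ is active, so *fenF* is transcribed.
So FenF is produced and active.
YilB is constitutively active in this strain.
With repressor YilB bound, *torX* is not transcribed.
So TorX is not produced.
With repressor FenF bound, *lutA* is not transcribed.
So LutA is not produced.
Required activator SovL is absent, so *holX* is not transcribed.

OFF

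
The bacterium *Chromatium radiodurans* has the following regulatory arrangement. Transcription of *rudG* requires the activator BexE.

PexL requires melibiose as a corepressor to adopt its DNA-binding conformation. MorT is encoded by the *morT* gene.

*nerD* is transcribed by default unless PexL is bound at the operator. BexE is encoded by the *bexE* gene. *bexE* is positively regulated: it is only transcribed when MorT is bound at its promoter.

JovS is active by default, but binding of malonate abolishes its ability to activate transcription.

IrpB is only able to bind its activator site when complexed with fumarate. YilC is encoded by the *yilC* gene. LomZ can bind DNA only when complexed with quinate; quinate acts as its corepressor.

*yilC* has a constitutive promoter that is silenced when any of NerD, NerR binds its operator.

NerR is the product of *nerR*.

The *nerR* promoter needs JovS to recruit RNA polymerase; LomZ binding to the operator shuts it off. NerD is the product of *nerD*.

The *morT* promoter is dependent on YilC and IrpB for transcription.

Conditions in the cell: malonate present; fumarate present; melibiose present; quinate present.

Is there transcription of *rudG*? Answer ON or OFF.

ON

Melibiose is present, so PexL is active.
With repressor PexL bound, *nerD* is not transcribed.
So NerD is not produced.
Malonate is present, so JovS is inactive.
Quinate is present, so LomZ is active.
With repressor LomZ bound, *nerR* is not transcribed.
So NerR is not produced.
With no repressor bound, *yilC* is transcribed.
So YilC is produced and active.
Fumarate is present, so IrpB is active.
No repressor is bound and YilC and IrpB are active, so *morT* is transcribed.
So MorT is produced and active.
No repressor is bound and MorT is active, so *bexE* is transcribed.
So BexE is produced and active.
No repressor is bound and BexE is active, so *rudG* is transcribed.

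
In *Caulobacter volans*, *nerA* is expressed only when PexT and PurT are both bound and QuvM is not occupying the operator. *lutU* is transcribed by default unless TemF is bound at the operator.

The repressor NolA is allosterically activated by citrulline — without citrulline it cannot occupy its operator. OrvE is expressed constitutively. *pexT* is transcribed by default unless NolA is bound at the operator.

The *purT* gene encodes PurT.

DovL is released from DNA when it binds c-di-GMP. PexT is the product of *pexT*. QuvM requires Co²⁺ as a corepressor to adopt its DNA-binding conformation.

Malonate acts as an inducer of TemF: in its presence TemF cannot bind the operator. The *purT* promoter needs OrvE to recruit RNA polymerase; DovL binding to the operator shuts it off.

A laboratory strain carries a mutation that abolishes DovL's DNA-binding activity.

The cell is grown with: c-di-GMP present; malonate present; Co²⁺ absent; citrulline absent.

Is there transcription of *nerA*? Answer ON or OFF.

Co²⁺ is absent, so QuvM is inactive.
Citrulline is absent, so NolA is inactive.
With no repressor bound, *pexT* is transcribed.
So PexT is produced and active.
DovL is non-functional in this strain, so it has no effect.
OrvE is produced constitutively and is active.
No repressor is bound and OrvE is active, so *purT* is transcribed.
So PurT is produced and active.
No repressor is bound and PexT and PurT are active, so *nerA* is transcribed.

ON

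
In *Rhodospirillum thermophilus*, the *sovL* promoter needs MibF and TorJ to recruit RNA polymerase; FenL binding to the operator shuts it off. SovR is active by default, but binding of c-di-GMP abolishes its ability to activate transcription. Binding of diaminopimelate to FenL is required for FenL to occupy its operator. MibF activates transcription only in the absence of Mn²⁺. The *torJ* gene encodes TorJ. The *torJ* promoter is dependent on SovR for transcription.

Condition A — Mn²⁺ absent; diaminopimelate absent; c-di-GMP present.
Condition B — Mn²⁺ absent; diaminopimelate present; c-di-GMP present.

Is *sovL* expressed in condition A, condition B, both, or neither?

Condition A:
Mn²⁺ is absent, so MibF is active.
Diaminopimelate is absent, so FenL is inactive.
c-di-GMP is present, so SovR is inactive.
Required activator SovR is absent, so *torJ* is not transcribed.
So TorJ is not produced.
Required activator TorJ is absent, so *sovL* is not transcribed.
→ *sovL* is OFF in A.
Condition B:
Mn²⁺ is absent, so MibF is active.
Diaminopimelate is present, so FenL is active.
c-di-GMP is present, so SovR is inactive.
Required activator SovR is absent, so *torJ* is not transcribed.
So TorJ is not produced.
With repressor FenL bound, *sovL* is not transcribed.
→ *sovL* is OFF in B.

neither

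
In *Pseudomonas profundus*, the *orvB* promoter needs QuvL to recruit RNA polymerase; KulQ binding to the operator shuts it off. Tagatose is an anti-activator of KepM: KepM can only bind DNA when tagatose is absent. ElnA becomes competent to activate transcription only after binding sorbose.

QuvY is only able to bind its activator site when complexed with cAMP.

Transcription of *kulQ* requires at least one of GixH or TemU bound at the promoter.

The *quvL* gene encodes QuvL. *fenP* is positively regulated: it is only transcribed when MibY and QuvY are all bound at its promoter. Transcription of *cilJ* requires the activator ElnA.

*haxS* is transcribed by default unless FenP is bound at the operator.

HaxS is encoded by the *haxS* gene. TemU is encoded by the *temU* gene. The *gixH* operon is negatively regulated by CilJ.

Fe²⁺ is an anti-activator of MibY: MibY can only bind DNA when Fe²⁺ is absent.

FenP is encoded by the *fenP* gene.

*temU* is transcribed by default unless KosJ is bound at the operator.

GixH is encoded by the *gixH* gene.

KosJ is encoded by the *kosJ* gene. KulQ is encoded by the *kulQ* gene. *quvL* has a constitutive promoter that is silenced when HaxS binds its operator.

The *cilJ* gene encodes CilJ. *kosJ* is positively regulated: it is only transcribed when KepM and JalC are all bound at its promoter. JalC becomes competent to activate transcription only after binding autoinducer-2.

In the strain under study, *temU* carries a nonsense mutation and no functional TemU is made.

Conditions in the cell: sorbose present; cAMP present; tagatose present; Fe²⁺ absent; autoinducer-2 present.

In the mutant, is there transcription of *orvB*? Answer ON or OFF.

ON

Fe²⁺ is absent, so MibY is active.
cAMP is present, so QuvY is active.
No repressor is bound and MibY and QuvY are active, so *fenP* is transcribed.
So FenP is produced and active.
With repressor FenP bound, *haxS* is not transcribed.
So HaxS is not produced.
With no repressor bound, *quvL* is transcribed.
So QuvL is produced and active.
Sorbose is present, so ElnA is active.
No repressor is bound and ElnA is active, so *cilJ* is transcribed.
So CilJ is produced and active.
With repressor CilJ bound, *gixH* is not transcribed.
So GixH is not produced.
TemU is non-functional in this strain, so it has no effect.
No activator is available at the *kulQ* promoter, so *kulQ* is not transcribed.
So KulQ is not produced.
No repressor is bound and QuvL is active, so *orvB* is transcribed.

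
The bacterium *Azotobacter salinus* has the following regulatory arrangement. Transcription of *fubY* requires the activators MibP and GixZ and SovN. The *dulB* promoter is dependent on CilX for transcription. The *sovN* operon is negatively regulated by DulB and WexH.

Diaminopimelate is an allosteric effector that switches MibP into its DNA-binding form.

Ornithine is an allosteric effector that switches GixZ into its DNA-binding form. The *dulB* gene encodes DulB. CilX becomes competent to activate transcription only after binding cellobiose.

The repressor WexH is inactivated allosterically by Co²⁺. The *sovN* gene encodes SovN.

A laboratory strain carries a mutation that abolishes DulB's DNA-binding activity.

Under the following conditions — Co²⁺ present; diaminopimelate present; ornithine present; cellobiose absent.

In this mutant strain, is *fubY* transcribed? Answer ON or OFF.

Diaminopimelate is present, so MibP is active.
Ornithine is present, so GixZ is active.
DulB is non-functional in this strain, so it has no effect.
Co²⁺ is present, so WexH is inactive.
With no repressor bound, *sovN* is transcribed.
So SovN is produced and active.
No repressor is bound and MibP and GixZ and SovN are active, so *fubY* is transcribed.

ON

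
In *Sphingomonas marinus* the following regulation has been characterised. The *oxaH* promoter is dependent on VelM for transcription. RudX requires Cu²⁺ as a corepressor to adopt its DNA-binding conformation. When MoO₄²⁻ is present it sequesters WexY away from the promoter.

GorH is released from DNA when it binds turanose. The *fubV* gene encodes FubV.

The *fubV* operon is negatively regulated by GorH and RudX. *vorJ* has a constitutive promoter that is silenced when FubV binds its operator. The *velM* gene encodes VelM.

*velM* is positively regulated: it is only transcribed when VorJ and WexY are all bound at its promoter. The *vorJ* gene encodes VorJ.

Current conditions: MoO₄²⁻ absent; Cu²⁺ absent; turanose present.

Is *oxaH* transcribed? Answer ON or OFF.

OFF

Turanose is present, so GorH is inactive.
Cu²⁺ is absent, so RudX is inactive.
With no repressor bound, *fubV* is transcribed.
So FubV is produced and active.
With repressor FubV bound, *vorJ* is not transcribed.
So VorJ is not produced.
MoO₄²⁻ is absent, so WexY is active.
Required activator VorJ is absent, so *velM* is not transcribed.
So VelM is not produced.
Required activator VelM is absent, so *oxaH* is not transcribed.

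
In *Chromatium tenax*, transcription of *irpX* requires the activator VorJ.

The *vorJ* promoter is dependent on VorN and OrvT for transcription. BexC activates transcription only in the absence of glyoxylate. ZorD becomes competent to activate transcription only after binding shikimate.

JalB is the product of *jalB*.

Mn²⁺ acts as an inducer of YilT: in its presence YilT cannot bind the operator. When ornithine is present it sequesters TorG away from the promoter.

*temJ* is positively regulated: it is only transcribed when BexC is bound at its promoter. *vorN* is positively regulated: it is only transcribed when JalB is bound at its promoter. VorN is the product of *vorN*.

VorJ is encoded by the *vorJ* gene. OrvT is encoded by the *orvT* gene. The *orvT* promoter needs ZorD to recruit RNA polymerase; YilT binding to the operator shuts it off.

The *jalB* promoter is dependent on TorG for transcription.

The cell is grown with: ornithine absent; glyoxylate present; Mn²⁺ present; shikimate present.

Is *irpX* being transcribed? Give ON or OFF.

Ornithine is absent, so TorG is active.
No repressor is bound and TorG is active, so *jalB* is transcribed.
So JalB is produced and active.
No repressor is bound and JalB is active, so *vorN* is transcribed.
So VorN is produced and active.
Mn²⁺ is present, so YilT is inactive.
Shikimate is present, so ZorD is active.
No repressor is bound and ZorD is active, so *orvT* is transcribed.
So OrvT is produced and active.
No repressor is bound and VorN and OrvT are active, so *vorJ* is transcribed.
So VorJ is produced and active.
No repressor is bound and VorJ is active, so *irpX* is transcribed.

ON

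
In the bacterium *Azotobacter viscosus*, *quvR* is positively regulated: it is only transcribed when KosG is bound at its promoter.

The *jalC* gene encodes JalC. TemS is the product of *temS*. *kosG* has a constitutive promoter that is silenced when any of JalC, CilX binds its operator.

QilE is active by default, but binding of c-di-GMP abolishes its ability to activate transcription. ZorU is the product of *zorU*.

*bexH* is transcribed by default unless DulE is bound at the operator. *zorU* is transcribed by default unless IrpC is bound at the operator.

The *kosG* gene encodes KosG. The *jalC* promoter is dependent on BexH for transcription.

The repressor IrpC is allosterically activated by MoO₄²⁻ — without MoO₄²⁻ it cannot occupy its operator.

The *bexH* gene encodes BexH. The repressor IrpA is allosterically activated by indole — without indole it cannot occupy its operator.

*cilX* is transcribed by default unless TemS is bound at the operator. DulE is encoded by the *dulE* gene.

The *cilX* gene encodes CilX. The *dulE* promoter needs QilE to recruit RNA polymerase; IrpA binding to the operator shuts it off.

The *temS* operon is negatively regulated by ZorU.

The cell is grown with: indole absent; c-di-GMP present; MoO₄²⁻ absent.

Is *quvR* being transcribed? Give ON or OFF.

OFF

Indole is absent, so IrpA is inactive.
c-di-GMP is present, so QilE is inactive.
Required activator QilE is absent, so *dulE* is not transcribed.
So DulE is not produced.
With no repressor bound, *bexH* is transcribed.
So BexH is produced and active.
No repressor is bound and BexH is active, so *jalC* is transcribed.
So JalC is produced and active.
MoO₄²⁻ is absent, so IrpC is inactive.
With no repressor bound, *zorU* is transcribed.
So ZorU is produced and active.
With repressor ZorU bound, *temS* is not transcribed.
So TemS is not produced.
With no repressor bound, *cilX* is transcribed.
So CilX is produced and active.
With repressor JalC bound, *kosG* is not transcribed.
So KosG is not produced.
Required activator KosG is absent, so *quvR* is not transcribed.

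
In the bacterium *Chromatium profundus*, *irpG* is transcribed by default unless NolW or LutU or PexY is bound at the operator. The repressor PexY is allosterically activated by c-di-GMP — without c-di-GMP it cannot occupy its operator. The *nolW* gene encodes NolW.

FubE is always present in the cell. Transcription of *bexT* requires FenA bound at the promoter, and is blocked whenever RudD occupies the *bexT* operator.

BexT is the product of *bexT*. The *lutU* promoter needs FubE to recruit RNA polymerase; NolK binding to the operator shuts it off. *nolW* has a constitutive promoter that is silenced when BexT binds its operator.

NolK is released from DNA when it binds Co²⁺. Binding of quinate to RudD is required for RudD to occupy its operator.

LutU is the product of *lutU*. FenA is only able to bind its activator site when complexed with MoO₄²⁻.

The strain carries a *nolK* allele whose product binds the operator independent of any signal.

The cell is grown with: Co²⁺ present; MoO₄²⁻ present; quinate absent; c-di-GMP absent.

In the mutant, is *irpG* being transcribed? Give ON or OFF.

ON

MoO₄²⁻ is present, so FenA is active.
Quinate is absent, so RudD is inactive.
No repressor is bound and FenA is active, so *bexT* is transcribed.
So BexT is produced and active.
With repressor BexT bound, *nolW* is not transcribed.
So NolW is not produced.
NolK is constitutively active in this strain.
FubE is produced constitutively and is active.
With repressor NolK bound, *lutU* is not transcribed.
So LutU is not produced.
c-di-GMP is absent, so PexY is inactive.
With no repressor bound, *irpG* is transcribed.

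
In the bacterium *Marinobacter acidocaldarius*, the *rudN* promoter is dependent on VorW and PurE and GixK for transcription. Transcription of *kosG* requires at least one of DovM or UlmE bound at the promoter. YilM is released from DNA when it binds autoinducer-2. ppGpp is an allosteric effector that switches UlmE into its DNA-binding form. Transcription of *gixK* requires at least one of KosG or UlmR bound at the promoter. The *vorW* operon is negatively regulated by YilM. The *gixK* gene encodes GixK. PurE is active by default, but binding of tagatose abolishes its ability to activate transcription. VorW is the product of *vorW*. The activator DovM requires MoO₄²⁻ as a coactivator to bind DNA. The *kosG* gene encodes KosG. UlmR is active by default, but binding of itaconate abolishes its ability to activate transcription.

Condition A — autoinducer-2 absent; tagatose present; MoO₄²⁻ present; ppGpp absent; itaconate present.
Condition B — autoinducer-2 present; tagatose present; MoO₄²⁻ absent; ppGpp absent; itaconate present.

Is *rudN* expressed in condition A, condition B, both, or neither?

neither

Condition A:
Autoinducer-2 is absent, so YilM is active.
With repressor YilM bound, *vorW* is not transcribed.
So VorW is not produced.
Tagatose is present, so PurE is inactive.
MoO₄²⁻ is present, so DovM is active.
ppGpp is absent, so UlmE is inactive.
Activator DovM is present, so *kosG* is transcribed.
So KosG is produced and active.
Itaconate is present, so UlmR is inactive.
Activator KosG is present, so *gixK* is transcribed.
So GixK is produced and active.
Required activator VorW is absent, so *rudN* is not transcribed.
→ *rudN* is OFF in A.
Condition B:
Autoinducer-2 is present, so YilM is inactive.
With no repressor bound, *vorW* is transcribed.
So VorW is produced and active.
Tagatose is present, so PurE is inactive.
MoO₄²⁻ is absent, so DovM is inactive.
ppGpp is absent, so UlmE is inactive.
No activator is available at the *kosG* promoter, so *kosG* is not transcribed.
So KosG is not produced.
Itaconate is present, so UlmR is inactive.
No activator is available at the *gixK* promoter, so *gixK* is not transcribed.
So GixK is not produced.
Required activator PurE is absent, so *rudN* is not transcribed.
→ *rudN* is OFF in B.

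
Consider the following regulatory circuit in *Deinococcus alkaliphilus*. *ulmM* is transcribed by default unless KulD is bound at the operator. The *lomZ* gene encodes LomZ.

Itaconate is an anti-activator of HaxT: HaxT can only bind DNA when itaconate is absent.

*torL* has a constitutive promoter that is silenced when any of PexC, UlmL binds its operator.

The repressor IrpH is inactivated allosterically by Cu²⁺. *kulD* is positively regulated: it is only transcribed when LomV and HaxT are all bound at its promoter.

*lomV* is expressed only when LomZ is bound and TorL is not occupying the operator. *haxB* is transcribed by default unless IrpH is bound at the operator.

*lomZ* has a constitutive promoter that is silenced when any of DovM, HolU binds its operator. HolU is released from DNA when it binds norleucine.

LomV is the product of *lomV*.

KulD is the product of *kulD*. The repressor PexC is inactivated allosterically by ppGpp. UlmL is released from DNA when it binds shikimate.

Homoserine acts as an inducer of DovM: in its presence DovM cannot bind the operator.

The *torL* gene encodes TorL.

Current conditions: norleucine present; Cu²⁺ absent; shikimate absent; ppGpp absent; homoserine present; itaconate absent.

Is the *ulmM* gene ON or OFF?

Homoserine is present, so DovM is inactive.
Norleucine is present, so HolU is inactive.
With no repressor bound, *lomZ* is transcribed.
So LomZ is produced and active.
ppGpp is absent, so PexC is active.
Shikimate is absent, so UlmL is active.
With repressor PexC bound, *torL* is not transcribed.
So TorL is not produced.
No repressor is bound and LomZ is active, so *lomV* is transcribed.
So LomV is produced and active.
Itaconate is absent, so HaxT is active.
No repressor is bound and LomV and HaxT are active, so *kulD* is transcribed.
So KulD is produced and active.
With repressor KulD bound, *ulmM* is not transcribed.

OFF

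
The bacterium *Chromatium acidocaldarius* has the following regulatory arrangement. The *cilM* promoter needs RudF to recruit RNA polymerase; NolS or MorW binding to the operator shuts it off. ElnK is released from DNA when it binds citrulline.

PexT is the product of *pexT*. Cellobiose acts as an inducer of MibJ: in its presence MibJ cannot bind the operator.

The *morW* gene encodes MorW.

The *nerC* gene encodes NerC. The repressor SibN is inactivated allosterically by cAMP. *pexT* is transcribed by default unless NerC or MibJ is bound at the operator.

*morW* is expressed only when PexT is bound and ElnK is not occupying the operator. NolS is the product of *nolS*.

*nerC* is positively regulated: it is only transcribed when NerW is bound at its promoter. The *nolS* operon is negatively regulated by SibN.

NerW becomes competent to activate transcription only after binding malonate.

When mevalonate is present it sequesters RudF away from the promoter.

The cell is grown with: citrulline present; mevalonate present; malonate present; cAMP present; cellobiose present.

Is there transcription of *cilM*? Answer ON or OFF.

OFF

cAMP is present, so SibN is inactive.
With no repressor bound, *nolS* is transcribed.
So NolS is produced and active.
Malonate is present, so NerW is active.
No repressor is bound and NerW is active, so *nerC* is transcribed.
So NerC is produced and active.
Cellobiose is present, so MibJ is inactive.
With repressor NerC bound, *pexT* is not transcribed.
So PexT is not produced.
Citrulline is present, so ElnK is inactive.
Required activator PexT is absent, so *morW* is not transcribed.
So MorW is not produced.
Mevalonate is present, so RudF is inactive.
With repressor NolS bound, *cilM* is not transcribed.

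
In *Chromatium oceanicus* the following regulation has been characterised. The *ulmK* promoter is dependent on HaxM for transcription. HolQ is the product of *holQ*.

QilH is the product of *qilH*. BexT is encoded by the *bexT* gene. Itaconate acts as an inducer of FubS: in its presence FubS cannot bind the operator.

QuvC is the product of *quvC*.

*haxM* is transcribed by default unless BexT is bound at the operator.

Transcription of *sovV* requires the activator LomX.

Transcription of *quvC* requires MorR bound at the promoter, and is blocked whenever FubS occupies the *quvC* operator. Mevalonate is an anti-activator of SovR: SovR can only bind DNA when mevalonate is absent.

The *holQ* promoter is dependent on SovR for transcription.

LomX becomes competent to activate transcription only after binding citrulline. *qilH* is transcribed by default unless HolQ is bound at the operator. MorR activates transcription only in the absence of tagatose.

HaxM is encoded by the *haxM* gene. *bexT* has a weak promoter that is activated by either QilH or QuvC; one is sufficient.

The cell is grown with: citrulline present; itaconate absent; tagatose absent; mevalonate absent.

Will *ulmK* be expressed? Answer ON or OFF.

Mevalonate is absent, so SovR is active.
No repressor is bound and SovR is active, so *holQ* is transcribed.
So HolQ is produced and active.
With repressor HolQ bound, *qilH* is not transcribed.
So QilH is not produced.
Itaconate is absent, so FubS is active.
Tagatose is absent, so MorR is active.
With repressor FubS bound, *quvC* is not transcribed.
So QuvC is not produced.
No activator is available at the *bexT* promoter, so *bexT* is not transcribed.
So BexT is not produced.
With no repressor bound, *haxM* is transcribed.
So HaxM is produced and active.
No repressor is bound and HaxM is active, so *ulmK* is transcribed.

ON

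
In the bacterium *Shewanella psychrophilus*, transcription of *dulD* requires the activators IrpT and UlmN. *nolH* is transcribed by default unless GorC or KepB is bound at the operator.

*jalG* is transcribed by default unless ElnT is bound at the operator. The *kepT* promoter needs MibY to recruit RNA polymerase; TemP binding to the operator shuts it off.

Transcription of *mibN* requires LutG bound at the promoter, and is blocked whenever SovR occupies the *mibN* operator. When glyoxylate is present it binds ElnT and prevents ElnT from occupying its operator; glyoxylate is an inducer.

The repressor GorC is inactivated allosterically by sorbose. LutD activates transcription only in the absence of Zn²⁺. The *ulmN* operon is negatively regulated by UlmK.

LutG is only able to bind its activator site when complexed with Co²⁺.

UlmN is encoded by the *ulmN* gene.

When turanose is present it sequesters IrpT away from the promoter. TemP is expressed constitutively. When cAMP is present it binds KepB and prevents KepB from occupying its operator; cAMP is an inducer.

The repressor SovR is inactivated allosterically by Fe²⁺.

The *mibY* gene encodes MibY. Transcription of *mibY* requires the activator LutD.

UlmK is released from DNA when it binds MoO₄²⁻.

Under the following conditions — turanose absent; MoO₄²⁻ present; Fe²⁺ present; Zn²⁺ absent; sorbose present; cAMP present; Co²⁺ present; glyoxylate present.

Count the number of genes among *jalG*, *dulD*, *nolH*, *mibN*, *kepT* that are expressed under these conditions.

4

Glyoxylate is present, so ElnT is inactive.
With no repressor bound, *jalG* is transcribed.
→ *jalG* is ON.
Turanose is absent, so IrpT is active.
MoO₄²⁻ is present, so UlmK is inactive.
With no repressor bound, *ulmN* is transcribed.
So UlmN is produced and active.
No repressor is bound and IrpT and UlmN are active, so *dulD* is transcribed.
→ *dulD* is ON.
Sorbose is present, so GorC is inactive.
cAMP is present, so KepB is inactive.
With no repressor bound, *nolH* is transcribed.
→ *nolH* is ON.
Co²⁺ is present, so LutG is active.
Fe²⁺ is present, so SovR is inactive.
No repressor is bound and LutG is active, so *mibN* is transcribed.
→ *mibN* is ON.
Zn²⁺ is absent, so LutD is active.
No repressor is bound and LutD is active, so *mibY* is transcribed.
So MibY is produced and active.
TemP is produced constitutively and is active.
With repressor TemP bound, *kepT* is not transcribed.
→ *kepT* is OFF.
4 of the 5 genes are transcribed.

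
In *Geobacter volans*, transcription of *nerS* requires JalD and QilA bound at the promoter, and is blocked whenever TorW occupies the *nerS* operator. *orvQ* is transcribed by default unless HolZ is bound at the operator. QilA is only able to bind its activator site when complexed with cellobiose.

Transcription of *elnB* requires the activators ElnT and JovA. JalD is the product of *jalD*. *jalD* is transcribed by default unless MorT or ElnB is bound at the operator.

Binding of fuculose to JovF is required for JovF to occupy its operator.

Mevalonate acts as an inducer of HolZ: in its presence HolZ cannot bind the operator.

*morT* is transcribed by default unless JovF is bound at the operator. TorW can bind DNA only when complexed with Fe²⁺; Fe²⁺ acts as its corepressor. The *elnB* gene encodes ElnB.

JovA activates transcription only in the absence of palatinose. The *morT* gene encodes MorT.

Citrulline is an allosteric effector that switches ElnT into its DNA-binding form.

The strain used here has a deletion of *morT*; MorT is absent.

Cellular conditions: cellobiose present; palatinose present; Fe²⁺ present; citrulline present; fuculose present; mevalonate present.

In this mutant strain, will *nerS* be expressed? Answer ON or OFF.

MorT is non-functional in this strain, so it has no effect.
Citrulline is present, so ElnT is active.
Palatinose is present, so JovA is inactive.
Required activator JovA is absent, so *elnB* is not transcribed.
So ElnB is not produced.
With no repressor bound, *jalD* is transcribed.
So JalD is produced and active.
Cellobiose is present, so QilA is active.
Fe²⁺ is present, so TorW is active.
With repressor TorW bound, *nerS* is not transcribed.

OFF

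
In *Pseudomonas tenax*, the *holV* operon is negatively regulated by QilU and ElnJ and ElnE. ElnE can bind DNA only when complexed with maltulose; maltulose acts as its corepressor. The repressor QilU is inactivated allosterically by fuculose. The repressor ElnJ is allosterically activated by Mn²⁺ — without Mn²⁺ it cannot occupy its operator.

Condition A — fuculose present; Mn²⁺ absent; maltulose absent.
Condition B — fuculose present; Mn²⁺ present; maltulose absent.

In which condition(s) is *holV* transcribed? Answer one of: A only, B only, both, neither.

A only

Condition A:
Fuculose is present, so QilU is inactive.
Mn²⁺ is absent, so ElnJ is inactive.
Maltulose is absent, so ElnE is inactive.
With no repressor bound, *holV* is transcribed.
→ *holV* is ON in A.
Condition B:
Fuculose is present, so QilU is inactive.
Mn²⁺ is present, so ElnJ is active.
Maltulose is absent, so ElnE is inactive.
With repressor ElnJ bound, *holV* is not transcribed.
→ *holV* is OFF in B.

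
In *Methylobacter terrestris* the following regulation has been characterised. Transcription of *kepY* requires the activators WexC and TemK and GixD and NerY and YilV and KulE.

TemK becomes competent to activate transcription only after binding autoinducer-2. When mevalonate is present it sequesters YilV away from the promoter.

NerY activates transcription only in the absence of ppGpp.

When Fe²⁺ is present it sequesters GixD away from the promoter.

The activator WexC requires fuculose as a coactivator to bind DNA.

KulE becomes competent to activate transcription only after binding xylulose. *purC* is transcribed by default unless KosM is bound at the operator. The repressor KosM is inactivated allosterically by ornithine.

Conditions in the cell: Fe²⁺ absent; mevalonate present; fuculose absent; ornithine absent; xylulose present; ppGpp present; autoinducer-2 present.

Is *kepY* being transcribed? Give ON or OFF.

Fuculose is absent, so WexC is inactive.
Autoinducer-2 is present, so TemK is active.
Fe²⁺ is absent, so GixD is active.
ppGpp is present, so NerY is inactive.
Mevalonate is present, so YilV is inactive.
Xylulose is present, so KulE is active.
Required activator WexC is absent, so *kepY* is not transcribed.

OFF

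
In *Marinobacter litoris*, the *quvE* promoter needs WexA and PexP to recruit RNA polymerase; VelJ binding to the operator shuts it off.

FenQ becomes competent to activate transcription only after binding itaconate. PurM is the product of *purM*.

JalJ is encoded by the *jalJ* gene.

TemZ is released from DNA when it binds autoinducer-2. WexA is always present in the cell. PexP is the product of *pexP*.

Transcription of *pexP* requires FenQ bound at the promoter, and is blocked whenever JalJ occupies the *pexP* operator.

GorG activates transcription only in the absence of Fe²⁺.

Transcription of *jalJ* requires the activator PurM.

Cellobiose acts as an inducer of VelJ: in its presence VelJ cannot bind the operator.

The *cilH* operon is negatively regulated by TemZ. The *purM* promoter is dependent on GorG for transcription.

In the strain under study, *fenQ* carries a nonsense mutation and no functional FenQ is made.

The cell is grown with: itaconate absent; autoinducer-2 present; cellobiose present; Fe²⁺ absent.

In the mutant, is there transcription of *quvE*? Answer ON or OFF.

OFF

WexA is produced constitutively and is active.
Cellobiose is present, so VelJ is inactive.
Fe²⁺ is absent, so GorG is active.
No repressor is bound and GorG is active, so *purM* is transcribed.
So PurM is produced and active.
No repressor is bound and PurM is active, so *jalJ* is transcribed.
So JalJ is produced and active.
FenQ is non-functional in this strain, so it has no effect.
With repressor JalJ bound, *pexP* is not transcribed.
So PexP is not produced.
Required activator PexP is absent, so *quvE* is not transcribed.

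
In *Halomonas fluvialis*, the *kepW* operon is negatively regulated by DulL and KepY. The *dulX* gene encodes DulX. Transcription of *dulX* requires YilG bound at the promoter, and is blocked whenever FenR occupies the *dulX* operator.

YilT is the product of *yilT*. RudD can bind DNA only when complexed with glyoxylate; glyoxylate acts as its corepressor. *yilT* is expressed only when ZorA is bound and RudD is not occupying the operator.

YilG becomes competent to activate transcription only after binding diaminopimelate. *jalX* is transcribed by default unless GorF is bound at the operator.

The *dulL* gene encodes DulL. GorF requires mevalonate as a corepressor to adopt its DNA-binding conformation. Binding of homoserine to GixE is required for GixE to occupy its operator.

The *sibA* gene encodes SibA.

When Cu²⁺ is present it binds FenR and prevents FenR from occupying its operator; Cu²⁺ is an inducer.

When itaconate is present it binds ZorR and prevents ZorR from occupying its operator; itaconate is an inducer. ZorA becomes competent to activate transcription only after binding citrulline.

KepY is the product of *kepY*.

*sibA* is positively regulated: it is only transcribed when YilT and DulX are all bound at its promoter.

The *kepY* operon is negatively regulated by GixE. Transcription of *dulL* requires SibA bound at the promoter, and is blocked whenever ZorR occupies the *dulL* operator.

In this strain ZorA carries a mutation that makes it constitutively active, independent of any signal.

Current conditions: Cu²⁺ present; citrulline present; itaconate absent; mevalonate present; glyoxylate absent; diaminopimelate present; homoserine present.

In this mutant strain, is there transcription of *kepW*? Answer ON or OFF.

Itaconate is absent, so ZorR is active.
ZorA is constitutively active in this strain.
Glyoxylate is absent, so RudD is inactive.
No repressor is bound and ZorA is active, so *yilT* is transcribed.
So YilT is produced and active.
Diaminopimelate is present, so YilG is active.
Cu²⁺ is present, so FenR is inactive.
No repressor is bound and YilG is active, so *dulX* is transcribed.
So DulX is produced and active.
No repressor is bound and YilT and DulX are active, so *sibA* is transcribed.
So SibA is produced and active.
With repressor ZorR bound, *dulL* is not transcribed.
So DulL is not produced.
Homoserine is present, so GixE is active.
With repressor GixE bound, *kepY* is not transcribed.
So KepY is not produced.
With no repressor bound, *kepW* is transcribed.

ON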